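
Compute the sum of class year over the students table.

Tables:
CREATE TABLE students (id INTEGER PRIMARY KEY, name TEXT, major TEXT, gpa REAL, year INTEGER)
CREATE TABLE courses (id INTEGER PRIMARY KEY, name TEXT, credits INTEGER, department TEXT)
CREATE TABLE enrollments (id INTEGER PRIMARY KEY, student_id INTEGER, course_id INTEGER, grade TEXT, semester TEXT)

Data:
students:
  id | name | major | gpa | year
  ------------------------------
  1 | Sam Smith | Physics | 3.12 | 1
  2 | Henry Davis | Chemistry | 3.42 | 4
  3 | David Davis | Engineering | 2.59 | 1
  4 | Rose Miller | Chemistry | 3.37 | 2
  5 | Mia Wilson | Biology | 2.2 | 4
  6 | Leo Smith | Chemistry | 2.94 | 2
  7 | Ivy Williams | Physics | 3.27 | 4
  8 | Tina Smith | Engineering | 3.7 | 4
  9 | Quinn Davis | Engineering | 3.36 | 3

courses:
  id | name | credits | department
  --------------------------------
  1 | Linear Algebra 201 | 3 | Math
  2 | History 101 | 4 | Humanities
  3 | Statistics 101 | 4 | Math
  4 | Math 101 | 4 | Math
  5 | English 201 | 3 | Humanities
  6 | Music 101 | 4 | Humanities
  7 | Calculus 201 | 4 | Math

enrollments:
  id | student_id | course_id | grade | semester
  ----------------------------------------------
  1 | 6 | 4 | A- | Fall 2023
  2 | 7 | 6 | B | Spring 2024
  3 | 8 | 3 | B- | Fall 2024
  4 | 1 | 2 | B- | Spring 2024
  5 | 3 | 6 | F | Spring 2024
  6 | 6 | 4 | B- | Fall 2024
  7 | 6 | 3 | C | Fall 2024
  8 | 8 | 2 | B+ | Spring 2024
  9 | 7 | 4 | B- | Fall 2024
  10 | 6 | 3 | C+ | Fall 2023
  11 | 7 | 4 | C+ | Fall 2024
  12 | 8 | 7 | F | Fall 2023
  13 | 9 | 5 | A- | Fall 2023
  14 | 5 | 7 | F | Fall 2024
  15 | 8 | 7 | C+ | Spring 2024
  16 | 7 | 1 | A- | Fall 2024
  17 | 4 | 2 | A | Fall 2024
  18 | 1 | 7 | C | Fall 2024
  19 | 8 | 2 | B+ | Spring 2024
SELECT SUM(year) FROM students

Execution result:
25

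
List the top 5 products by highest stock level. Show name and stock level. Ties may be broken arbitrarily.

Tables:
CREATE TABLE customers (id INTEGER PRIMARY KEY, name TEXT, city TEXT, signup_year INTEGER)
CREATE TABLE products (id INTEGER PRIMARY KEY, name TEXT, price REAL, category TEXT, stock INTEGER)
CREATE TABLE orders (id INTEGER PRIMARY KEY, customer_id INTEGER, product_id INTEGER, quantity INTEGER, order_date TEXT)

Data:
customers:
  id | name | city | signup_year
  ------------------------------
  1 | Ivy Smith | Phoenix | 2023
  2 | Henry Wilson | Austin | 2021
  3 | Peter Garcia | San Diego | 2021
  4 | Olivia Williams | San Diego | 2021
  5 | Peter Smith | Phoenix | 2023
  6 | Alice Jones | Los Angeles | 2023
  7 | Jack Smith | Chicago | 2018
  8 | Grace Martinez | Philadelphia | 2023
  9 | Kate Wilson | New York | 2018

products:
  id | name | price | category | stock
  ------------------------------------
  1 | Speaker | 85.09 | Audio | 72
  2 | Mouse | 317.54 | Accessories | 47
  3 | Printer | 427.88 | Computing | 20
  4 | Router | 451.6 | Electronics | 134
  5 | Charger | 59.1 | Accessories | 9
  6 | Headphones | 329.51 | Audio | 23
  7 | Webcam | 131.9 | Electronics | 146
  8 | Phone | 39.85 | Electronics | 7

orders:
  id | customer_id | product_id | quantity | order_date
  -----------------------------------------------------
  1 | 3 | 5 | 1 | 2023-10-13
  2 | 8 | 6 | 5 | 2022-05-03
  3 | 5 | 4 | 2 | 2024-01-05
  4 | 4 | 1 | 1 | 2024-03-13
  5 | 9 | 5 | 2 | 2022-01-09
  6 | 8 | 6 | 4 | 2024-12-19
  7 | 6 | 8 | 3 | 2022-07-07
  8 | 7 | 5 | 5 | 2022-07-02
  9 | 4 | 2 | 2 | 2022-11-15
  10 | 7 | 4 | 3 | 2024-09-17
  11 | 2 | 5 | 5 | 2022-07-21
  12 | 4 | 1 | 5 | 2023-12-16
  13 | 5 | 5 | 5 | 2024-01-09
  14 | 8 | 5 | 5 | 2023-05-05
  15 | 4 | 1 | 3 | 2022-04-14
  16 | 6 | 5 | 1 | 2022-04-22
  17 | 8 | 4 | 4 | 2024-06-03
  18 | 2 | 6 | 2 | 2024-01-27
SELECT name, stock FROM products ORDER BY stock DESC LIMIT 5

Execution result:
name | stock
Webcam | 146
Router | 134
Speaker | 72
Mouse | 47
Headphones | 23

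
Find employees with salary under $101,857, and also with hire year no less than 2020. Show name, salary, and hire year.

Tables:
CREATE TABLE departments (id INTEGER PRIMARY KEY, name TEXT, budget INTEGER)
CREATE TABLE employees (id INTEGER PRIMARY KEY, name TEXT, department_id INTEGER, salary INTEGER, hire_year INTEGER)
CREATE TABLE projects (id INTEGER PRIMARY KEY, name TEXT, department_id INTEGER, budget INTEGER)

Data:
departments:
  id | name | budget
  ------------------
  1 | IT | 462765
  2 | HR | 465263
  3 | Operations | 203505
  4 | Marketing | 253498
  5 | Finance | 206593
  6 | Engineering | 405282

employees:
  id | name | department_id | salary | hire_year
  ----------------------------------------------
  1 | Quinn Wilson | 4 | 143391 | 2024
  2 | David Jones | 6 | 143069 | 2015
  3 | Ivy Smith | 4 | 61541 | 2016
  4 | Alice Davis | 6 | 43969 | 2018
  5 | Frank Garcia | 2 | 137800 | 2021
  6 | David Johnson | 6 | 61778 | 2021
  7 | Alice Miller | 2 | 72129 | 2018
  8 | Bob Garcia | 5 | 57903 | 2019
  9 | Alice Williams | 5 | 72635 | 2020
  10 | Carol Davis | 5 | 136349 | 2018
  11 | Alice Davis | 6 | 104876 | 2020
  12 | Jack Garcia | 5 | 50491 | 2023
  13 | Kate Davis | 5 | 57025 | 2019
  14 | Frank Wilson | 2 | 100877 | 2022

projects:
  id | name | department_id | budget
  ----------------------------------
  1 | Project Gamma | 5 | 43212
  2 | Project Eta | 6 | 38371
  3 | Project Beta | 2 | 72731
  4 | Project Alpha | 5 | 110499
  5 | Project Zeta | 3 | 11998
SELECT name, salary, hire_year FROM employees WHERE salary < 101857 AND hire_year >= 2020

Execution result:
name | salary | hire_year
David Johnson | 61778 | 2021
Alice Williams | 72635 | 2020
Jack Garcia | 50491 | 2023
Frank Wilson | 100877 | 2022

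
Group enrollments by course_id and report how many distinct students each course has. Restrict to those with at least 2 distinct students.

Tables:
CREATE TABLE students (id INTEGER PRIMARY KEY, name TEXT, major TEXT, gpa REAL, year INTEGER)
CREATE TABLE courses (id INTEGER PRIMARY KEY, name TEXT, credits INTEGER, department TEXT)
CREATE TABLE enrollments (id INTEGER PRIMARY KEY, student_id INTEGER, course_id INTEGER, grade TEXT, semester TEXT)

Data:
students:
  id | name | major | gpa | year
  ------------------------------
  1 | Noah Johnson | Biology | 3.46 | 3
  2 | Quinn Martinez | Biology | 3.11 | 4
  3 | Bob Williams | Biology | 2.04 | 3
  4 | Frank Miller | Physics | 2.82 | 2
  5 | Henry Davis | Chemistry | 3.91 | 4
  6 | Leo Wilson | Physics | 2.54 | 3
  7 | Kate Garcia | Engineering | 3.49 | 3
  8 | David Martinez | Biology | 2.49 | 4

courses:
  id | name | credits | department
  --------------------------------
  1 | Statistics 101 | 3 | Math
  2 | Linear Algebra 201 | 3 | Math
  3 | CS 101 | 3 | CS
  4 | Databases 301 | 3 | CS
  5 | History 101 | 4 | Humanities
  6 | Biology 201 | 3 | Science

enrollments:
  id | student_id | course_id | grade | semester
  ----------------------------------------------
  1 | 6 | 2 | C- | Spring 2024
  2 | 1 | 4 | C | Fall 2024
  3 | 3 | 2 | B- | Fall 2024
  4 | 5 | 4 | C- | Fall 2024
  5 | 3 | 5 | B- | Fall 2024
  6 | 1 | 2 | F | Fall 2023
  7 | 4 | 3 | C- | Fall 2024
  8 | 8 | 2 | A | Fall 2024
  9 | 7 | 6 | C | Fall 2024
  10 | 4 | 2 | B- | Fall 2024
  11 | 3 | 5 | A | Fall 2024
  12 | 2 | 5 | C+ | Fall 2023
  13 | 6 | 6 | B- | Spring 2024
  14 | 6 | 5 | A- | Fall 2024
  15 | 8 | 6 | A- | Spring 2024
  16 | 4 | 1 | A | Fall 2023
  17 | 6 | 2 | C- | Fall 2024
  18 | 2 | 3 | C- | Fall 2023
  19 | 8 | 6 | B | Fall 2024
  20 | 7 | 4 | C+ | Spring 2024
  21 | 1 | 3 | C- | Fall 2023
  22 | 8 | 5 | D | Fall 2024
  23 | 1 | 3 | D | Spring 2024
SELECT course_id, COUNT(DISTINCT student_id) AS distinct_student_count FROM enrollments GROUP BY course_id HAVING COUNT(DISTINCT student_id) >= 2

Execution result:
course_id | distinct_student_count
2 | 5
3 | 3
4 | 3
5 | 4
6 | 3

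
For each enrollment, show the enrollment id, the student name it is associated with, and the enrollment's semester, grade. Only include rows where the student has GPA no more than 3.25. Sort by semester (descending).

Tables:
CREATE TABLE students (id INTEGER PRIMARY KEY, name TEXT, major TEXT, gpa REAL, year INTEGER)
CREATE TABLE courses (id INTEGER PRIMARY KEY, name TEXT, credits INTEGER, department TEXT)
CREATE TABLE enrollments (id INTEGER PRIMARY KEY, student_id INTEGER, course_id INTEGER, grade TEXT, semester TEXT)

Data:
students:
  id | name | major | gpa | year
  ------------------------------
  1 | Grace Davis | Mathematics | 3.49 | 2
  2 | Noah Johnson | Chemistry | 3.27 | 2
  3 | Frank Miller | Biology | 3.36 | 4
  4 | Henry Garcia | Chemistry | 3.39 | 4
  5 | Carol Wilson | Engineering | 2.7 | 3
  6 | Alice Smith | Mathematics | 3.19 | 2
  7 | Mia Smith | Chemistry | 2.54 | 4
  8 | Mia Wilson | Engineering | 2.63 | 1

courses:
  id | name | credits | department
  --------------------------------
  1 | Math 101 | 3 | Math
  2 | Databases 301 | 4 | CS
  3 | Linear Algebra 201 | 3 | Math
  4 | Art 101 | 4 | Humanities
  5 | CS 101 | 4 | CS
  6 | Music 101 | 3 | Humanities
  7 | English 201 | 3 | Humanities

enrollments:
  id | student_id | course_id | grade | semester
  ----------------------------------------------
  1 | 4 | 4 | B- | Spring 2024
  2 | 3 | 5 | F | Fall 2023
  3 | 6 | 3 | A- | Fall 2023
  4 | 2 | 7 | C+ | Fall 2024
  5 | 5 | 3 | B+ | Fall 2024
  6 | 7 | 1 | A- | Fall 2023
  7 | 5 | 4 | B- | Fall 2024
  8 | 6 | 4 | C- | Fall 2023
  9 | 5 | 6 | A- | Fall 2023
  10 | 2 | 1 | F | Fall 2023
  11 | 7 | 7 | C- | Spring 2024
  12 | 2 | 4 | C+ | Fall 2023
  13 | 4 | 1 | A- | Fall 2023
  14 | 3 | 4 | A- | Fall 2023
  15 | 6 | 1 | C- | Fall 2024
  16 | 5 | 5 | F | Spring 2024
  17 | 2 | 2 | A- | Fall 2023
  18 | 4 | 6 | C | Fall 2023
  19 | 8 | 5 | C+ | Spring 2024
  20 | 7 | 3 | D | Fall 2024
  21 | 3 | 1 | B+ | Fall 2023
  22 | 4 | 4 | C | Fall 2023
SELECT c.id, p.name AS student, c.semester, c.grade FROM enrollments c JOIN students p ON c.student_id = p.id WHERE p.gpa <= 3.25 ORDER BY c.semester DESC

Execution result:
id | student | semester | grade
11 | Mia Smith | Spring 2024 | C-
16 | Carol Wilson | Spring 2024 | F
19 | Mia Wilson | Spring 2024 | C+
5 | Carol Wilson | Fall 2024 | B+
7 | Carol Wilson | Fall 2024 | B-
15 | Alice Smith | Fall 2024 | C-
20 | Mia Smith | Fall 2024 | D
3 | Alice Smith | Fall 2023 | A-
6 | Mia Smith | Fall 2023 | A-
8 | Alice Smith | Fall 2023 | C-
9 | Carol Wilson | Fall 2023 | A-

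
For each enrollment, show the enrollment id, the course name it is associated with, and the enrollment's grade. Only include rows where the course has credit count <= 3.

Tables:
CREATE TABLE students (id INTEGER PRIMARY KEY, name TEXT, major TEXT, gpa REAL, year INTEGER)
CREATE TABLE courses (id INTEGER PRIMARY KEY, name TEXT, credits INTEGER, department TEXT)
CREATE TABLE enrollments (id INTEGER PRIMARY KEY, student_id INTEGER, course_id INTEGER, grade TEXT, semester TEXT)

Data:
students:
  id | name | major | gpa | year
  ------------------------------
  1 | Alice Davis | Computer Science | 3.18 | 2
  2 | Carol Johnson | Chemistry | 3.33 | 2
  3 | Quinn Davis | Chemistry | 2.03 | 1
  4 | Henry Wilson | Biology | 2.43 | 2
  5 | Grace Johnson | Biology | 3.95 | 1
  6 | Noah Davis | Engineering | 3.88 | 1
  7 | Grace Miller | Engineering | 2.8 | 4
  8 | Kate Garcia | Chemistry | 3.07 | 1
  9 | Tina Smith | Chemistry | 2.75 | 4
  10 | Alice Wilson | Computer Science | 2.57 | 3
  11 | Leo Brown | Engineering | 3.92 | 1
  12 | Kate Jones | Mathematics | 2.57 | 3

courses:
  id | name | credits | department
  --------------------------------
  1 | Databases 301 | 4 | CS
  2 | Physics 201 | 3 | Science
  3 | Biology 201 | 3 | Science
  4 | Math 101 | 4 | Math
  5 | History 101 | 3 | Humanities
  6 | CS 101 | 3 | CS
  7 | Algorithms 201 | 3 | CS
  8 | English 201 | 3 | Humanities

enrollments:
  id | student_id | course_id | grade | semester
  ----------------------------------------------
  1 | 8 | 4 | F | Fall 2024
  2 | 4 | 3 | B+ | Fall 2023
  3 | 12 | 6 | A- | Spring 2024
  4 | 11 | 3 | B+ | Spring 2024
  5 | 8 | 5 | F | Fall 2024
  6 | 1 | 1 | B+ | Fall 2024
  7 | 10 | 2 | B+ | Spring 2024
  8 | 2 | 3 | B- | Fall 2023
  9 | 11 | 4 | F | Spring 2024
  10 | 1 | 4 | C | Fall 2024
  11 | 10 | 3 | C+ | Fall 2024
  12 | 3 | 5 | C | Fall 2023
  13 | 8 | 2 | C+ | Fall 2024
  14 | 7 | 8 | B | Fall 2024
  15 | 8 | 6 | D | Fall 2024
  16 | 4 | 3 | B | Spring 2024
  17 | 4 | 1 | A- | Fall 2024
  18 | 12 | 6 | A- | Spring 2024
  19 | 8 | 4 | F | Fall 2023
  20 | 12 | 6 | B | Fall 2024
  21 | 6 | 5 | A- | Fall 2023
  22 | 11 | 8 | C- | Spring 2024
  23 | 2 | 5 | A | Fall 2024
SELECT c.id, p.name AS course, c.grade FROM enrollments c JOIN courses p ON c.course_id = p.id WHERE p.credits <= 3

Execution result:
id | course | grade
2 | Biology 201 | B+
3 | CS 101 | A-
4 | Biology 201 | B+
5 | History 101 | F
7 | Physics 201 | B+
8 | Biology 201 | B-
11 | Biology 201 | C+
12 | History 101 | C
13 | Physics 201 | C+
14 | English 201 | B
15 | CS 101 | D
16 | Biology 201 | B
18 | CS 101 | A-
20 | CS 101 | B
21 | History 101 | A-
22 | English 201 | C-
23 | History 101 | A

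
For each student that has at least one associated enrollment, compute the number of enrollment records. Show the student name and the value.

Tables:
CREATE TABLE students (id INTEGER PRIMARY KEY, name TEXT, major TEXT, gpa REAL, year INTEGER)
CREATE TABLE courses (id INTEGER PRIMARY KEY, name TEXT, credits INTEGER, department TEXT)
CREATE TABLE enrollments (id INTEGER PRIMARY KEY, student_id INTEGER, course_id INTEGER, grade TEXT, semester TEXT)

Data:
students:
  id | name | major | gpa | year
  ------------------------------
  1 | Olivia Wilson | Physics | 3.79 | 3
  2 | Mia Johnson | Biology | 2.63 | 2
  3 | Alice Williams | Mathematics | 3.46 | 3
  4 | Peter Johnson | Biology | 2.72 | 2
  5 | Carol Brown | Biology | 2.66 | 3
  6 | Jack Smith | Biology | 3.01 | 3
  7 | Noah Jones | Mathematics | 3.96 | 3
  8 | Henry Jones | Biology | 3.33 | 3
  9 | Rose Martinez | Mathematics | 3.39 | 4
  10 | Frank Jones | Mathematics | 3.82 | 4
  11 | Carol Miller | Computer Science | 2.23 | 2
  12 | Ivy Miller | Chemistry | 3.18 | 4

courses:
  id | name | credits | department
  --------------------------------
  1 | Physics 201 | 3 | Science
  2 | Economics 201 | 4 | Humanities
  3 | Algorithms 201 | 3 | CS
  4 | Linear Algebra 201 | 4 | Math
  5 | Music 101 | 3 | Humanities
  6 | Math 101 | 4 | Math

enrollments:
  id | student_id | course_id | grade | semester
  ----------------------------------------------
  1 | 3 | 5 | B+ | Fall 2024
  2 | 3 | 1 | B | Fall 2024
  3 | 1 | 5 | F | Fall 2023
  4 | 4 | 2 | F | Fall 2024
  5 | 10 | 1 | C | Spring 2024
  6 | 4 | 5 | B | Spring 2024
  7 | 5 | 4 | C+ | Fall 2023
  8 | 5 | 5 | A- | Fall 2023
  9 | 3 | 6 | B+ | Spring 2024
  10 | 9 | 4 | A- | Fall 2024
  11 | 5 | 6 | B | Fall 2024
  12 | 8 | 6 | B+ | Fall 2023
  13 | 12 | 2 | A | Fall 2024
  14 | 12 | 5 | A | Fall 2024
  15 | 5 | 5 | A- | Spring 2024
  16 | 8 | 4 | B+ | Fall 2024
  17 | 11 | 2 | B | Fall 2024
SELECT p.name, COUNT(*) AS n FROM enrollments c JOIN students p ON c.student_id = p.id GROUP BY p.id, p.name

Execution result:
name | n
Olivia Wilson | 1
Alice Williams | 3
Peter Johnson | 2
Carol Brown | 4
Henry Jones | 2
Rose Martinez | 1
Frank Jones | 1
Carol Miller | 1
Ivy Miller | 2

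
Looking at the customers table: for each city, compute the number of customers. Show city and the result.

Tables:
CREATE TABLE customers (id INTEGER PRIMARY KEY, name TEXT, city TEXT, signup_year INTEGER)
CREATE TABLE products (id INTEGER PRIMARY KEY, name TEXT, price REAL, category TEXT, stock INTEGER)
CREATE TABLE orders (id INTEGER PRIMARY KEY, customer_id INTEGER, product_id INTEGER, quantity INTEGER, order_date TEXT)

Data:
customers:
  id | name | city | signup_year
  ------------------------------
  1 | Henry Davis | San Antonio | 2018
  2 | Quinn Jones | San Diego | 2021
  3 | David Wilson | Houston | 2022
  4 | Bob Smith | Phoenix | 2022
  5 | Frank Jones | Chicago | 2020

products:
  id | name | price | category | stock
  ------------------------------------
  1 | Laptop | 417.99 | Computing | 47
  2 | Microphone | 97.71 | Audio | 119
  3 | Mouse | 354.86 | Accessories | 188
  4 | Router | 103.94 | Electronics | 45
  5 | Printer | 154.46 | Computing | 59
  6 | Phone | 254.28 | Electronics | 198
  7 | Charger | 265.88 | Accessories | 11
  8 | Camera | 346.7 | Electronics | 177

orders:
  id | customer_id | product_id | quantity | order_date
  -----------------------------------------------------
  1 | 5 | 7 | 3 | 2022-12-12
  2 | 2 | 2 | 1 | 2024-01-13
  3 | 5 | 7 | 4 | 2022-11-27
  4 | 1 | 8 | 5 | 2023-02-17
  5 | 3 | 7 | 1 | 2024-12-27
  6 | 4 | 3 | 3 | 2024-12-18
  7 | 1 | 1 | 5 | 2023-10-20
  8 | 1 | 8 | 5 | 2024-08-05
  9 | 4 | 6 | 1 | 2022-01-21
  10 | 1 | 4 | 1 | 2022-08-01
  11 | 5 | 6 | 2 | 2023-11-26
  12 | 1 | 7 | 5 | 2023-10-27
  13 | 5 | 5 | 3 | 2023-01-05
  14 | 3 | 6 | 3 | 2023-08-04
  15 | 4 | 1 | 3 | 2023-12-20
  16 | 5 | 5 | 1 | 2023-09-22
SELECT city, COUNT(*) AS n FROM customers GROUP BY city

Execution result:
city | n
Chicago | 1
Houston | 1
Phoenix | 1
San Antonio | 1
San Diego | 1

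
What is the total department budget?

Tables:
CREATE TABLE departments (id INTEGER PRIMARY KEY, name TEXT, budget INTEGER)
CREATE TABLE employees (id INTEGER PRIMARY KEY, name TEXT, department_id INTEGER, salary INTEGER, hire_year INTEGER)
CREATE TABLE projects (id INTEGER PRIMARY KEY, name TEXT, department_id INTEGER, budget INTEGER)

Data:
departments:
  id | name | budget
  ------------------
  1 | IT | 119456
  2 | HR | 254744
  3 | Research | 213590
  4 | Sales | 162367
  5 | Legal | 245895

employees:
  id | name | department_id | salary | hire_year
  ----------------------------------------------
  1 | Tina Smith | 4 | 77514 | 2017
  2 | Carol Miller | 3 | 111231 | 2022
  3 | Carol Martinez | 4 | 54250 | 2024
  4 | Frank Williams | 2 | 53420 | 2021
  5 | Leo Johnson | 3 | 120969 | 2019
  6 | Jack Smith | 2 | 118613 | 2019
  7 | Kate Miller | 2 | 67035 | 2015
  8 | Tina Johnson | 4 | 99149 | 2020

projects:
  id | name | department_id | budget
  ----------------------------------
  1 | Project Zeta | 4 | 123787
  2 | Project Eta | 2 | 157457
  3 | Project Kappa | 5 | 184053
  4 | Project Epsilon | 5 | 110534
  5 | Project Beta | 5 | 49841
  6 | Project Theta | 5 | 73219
SELECT SUM(budget) FROM departments

Execution result:
996052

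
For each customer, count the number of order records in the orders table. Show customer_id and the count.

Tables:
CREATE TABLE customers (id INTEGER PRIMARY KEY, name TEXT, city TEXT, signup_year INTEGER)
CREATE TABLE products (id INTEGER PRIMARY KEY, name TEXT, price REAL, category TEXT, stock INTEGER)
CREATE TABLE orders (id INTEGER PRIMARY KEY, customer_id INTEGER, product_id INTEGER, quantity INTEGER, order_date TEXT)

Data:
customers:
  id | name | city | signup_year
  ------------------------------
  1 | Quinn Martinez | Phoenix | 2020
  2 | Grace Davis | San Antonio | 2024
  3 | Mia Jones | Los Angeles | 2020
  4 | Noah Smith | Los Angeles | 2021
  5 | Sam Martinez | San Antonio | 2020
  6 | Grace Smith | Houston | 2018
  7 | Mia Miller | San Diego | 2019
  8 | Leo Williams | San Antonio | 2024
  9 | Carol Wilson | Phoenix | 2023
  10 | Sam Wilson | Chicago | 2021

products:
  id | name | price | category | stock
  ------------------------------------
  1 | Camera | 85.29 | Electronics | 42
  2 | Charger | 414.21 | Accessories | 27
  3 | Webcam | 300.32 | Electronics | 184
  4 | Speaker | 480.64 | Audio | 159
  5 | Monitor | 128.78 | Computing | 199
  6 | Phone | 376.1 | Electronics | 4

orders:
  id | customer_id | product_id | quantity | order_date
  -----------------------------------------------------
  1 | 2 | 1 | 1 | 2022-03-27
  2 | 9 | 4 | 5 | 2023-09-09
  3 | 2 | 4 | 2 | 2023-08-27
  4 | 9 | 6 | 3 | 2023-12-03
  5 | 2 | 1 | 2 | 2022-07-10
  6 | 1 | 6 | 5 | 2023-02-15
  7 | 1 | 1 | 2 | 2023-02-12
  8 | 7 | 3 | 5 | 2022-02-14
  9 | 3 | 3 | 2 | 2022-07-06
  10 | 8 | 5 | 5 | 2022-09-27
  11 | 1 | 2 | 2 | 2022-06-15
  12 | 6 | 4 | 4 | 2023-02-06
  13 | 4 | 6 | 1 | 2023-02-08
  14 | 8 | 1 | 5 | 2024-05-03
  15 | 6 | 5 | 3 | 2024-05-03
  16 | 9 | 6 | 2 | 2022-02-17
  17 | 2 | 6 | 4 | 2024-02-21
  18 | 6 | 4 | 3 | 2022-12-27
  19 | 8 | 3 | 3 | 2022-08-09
SELECT customer_id, COUNT(*) AS order_count FROM orders GROUP BY customer_id

Execution result:
customer_id | order_count
1 | 3
2 | 4
3 | 1
4 | 1
6 | 3
7 | 1
8 | 3
9 | 3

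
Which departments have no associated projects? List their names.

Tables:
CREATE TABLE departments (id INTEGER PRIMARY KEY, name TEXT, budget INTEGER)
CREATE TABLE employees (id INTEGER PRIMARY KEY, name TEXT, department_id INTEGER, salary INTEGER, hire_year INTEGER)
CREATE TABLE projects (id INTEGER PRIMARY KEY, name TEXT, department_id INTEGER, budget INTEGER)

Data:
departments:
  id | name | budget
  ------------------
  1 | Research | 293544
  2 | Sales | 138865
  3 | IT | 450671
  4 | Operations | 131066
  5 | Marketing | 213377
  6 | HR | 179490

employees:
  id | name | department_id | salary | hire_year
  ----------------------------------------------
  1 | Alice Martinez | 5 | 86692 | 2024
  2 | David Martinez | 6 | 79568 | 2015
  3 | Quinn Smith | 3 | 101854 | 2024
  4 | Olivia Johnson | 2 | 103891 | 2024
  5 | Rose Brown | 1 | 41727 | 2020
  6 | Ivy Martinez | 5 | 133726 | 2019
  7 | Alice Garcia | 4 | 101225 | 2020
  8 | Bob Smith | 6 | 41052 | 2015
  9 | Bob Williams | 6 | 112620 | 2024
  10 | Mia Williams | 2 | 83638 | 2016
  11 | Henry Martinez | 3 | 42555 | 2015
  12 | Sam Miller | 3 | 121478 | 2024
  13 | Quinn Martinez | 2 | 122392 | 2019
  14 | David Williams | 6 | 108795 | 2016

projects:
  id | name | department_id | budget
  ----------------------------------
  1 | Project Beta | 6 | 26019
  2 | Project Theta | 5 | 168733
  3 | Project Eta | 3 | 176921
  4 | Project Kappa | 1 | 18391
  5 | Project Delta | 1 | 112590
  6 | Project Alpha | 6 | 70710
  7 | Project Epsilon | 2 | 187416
SELECT p.name FROM departments p LEFT JOIN projects c ON c.department_id = p.id WHERE c.id IS NULL

Execution result:
Operations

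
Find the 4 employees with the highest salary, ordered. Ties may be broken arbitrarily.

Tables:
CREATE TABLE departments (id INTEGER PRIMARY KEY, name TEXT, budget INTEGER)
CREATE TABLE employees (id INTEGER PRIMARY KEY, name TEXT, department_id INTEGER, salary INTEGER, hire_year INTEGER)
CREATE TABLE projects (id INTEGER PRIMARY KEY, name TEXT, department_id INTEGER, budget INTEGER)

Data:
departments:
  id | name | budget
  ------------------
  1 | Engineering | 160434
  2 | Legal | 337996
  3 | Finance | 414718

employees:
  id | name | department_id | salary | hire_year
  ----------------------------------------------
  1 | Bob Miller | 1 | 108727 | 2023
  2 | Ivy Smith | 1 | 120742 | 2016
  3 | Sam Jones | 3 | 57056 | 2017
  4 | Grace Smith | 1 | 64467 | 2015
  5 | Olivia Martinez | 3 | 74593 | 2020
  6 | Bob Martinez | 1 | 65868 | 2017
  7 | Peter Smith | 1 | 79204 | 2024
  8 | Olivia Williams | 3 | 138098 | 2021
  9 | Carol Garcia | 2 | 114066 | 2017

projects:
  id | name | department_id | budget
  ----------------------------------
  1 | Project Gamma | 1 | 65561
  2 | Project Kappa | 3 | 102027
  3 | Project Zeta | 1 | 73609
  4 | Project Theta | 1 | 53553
SELECT name, salary FROM employees ORDER BY salary DESC LIMIT 4

Execution result:
name | salary
Olivia Williams | 138098
Ivy Smith | 120742
Carol Garcia | 114066
Bob Miller | 108727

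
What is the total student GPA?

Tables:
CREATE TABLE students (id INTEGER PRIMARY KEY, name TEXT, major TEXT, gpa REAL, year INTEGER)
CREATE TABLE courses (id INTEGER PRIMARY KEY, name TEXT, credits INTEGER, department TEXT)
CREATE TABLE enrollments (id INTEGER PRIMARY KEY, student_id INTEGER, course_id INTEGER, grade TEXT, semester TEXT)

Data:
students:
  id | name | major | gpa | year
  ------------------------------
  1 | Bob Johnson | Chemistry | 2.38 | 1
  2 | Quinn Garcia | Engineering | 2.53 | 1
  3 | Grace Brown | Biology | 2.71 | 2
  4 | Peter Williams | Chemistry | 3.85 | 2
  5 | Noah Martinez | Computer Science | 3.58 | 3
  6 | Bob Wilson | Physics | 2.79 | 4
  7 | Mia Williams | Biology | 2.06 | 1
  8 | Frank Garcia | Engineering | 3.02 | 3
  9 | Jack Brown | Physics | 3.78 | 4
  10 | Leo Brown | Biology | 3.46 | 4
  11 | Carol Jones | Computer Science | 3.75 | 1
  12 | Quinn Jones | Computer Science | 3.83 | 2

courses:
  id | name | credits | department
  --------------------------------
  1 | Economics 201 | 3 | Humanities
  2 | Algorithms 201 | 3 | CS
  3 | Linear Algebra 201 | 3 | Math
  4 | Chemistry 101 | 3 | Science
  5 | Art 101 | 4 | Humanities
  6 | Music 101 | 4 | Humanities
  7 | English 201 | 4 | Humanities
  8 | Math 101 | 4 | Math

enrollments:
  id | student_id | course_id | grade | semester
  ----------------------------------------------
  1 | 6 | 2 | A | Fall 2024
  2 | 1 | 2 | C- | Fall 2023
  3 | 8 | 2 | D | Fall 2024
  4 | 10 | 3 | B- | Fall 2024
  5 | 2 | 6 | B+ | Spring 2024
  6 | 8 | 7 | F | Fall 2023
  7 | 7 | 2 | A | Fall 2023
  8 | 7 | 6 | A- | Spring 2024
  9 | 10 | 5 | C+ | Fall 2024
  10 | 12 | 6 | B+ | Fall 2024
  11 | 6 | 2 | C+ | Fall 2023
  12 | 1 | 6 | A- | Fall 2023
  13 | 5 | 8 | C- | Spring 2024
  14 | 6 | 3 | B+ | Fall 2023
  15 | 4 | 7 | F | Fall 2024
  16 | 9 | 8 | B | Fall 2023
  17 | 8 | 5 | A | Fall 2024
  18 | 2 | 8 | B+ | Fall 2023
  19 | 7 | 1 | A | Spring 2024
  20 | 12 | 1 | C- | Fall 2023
SELECT SUM(gpa) FROM students

Execution result:
37.74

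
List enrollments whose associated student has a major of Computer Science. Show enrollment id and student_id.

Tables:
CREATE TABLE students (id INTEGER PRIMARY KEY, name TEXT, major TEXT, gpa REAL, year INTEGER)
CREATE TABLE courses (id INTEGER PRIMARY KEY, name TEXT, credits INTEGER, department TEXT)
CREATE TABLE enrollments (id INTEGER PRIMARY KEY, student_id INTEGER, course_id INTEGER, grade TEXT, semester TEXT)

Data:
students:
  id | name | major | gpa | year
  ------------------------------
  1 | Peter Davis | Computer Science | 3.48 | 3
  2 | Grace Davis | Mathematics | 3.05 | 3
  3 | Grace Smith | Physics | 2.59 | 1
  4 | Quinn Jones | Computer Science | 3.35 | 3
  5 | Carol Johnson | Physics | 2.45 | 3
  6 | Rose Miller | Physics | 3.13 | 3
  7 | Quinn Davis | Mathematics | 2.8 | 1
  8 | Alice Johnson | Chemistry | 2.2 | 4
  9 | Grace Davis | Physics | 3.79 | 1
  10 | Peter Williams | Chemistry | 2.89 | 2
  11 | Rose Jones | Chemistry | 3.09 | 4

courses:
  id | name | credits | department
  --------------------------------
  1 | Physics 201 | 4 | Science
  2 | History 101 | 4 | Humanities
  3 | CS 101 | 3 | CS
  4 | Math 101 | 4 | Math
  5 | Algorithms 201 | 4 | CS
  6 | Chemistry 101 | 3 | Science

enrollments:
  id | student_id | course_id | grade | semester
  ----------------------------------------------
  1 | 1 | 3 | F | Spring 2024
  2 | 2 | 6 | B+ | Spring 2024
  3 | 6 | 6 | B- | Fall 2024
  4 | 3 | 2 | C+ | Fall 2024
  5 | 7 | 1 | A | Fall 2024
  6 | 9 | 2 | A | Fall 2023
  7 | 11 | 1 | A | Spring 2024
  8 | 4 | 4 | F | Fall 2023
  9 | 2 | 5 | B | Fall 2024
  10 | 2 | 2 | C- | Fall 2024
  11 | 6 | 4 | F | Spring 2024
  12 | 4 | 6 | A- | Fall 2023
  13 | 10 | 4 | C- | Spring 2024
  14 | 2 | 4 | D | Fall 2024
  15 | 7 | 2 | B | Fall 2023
SELECT id, student_id FROM enrollments WHERE student_id IN (SELECT id FROM students WHERE major = 'Computer Science')

Execution result:
id | student_id
1 | 1
8 | 4
12 | 4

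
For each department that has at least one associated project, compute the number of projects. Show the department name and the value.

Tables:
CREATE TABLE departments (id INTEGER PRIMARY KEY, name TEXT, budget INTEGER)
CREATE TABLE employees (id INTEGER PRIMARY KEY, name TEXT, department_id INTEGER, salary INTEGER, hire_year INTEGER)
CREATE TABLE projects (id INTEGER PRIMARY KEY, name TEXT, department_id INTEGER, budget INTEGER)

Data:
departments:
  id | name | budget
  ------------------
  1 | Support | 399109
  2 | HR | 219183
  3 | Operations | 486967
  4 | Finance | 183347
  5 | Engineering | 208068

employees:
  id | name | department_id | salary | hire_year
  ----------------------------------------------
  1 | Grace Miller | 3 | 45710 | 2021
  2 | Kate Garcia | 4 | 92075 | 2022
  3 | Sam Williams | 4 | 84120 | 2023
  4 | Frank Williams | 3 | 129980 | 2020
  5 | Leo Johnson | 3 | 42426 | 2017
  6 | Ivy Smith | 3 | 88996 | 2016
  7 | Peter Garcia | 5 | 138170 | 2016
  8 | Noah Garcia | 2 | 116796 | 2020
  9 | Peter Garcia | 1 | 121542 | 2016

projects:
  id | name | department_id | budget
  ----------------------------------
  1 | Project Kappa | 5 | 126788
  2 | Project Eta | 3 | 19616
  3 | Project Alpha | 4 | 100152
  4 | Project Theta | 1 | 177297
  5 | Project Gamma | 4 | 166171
SELECT p.name, COUNT(*) AS n FROM projects c JOIN departments p ON c.department_id = p.id GROUP BY p.id, p.name

Execution result:
name | n
Support | 1
Operations | 1
Finance | 2
Engineering | 1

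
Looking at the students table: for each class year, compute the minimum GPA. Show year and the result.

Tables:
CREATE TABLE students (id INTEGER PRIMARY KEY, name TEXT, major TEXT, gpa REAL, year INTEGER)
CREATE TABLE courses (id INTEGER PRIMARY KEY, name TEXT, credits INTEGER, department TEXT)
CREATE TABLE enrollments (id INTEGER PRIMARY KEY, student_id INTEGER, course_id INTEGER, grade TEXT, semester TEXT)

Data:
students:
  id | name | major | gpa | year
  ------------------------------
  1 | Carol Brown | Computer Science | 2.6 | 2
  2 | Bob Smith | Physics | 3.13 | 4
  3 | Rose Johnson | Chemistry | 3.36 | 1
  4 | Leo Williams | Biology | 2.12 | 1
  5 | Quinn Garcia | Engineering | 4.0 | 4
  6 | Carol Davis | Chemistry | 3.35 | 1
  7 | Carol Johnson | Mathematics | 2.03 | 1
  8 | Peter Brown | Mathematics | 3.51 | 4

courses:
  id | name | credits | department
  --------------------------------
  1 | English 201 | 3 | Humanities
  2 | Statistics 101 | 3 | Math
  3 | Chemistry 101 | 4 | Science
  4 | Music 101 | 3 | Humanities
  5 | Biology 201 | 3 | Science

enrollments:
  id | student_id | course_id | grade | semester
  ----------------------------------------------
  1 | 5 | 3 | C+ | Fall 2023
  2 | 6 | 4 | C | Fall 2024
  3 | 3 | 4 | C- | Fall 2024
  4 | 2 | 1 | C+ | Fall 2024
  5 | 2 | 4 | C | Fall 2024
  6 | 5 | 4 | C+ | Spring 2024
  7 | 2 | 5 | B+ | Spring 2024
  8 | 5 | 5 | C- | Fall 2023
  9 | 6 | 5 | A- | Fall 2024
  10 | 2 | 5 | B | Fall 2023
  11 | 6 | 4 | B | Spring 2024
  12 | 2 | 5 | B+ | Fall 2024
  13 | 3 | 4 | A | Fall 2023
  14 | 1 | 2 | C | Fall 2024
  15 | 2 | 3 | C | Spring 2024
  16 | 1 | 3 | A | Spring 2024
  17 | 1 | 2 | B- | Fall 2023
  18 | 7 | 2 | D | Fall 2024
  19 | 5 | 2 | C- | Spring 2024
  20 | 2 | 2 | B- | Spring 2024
SELECT year, MIN(gpa) AS min_gpa FROM students GROUP BY year

Execution result:
year | min_gpa
1 | 2.03
2 | 2.60
4 | 3.13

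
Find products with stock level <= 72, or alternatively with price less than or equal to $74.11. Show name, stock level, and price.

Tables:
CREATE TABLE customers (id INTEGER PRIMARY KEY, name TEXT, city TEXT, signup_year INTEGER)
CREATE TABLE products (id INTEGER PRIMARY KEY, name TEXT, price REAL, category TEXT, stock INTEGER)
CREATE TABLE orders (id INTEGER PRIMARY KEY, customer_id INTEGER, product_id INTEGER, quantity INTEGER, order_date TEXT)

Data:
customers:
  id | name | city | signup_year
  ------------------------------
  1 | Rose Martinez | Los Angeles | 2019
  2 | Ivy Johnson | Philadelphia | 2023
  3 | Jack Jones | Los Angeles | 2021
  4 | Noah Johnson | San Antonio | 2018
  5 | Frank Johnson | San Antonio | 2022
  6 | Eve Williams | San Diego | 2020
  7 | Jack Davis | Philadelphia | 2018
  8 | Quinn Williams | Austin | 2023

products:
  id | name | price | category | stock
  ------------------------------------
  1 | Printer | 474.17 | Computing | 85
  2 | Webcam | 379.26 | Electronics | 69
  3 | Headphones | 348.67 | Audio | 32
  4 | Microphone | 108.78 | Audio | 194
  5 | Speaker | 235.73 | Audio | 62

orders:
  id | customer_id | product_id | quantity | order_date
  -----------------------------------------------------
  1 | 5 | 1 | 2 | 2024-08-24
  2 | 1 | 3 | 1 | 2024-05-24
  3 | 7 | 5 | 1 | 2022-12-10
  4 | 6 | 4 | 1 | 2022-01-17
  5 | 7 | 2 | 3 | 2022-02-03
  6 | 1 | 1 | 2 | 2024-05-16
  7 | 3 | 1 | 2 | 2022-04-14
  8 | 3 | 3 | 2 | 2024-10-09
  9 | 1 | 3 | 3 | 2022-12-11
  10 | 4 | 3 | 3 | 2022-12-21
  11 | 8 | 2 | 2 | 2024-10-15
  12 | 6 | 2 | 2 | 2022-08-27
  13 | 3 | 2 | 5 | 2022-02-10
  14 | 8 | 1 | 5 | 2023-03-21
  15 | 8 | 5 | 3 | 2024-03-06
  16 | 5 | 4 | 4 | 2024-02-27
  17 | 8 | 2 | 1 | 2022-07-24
SELECT name, stock, price FROM products WHERE stock <= 72 OR price <= 74.11

Execution result:
name | stock | price
Webcam | 69 | 379.26
Headphones | 32 | 348.67
Speaker | 62 | 235.73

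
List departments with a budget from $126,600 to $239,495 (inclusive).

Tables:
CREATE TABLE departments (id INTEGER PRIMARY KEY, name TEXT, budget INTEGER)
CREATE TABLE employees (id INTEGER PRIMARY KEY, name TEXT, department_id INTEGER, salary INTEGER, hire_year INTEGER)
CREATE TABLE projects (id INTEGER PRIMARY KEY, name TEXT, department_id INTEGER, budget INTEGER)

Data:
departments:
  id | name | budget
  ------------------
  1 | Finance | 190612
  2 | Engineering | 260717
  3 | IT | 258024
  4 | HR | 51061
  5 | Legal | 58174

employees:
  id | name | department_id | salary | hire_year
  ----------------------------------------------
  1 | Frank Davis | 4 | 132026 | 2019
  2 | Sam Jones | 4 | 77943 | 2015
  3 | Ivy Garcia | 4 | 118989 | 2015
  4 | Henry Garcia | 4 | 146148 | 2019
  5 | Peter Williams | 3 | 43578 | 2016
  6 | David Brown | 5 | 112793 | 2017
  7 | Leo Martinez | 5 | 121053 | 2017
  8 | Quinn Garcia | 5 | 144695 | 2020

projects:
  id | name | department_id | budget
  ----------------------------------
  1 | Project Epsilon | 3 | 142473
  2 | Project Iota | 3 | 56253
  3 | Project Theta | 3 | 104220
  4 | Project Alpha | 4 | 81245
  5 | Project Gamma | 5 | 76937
SELECT name, budget FROM departments WHERE budget BETWEEN 126600 AND 239495

Execution result:
name | budget
Finance | 190612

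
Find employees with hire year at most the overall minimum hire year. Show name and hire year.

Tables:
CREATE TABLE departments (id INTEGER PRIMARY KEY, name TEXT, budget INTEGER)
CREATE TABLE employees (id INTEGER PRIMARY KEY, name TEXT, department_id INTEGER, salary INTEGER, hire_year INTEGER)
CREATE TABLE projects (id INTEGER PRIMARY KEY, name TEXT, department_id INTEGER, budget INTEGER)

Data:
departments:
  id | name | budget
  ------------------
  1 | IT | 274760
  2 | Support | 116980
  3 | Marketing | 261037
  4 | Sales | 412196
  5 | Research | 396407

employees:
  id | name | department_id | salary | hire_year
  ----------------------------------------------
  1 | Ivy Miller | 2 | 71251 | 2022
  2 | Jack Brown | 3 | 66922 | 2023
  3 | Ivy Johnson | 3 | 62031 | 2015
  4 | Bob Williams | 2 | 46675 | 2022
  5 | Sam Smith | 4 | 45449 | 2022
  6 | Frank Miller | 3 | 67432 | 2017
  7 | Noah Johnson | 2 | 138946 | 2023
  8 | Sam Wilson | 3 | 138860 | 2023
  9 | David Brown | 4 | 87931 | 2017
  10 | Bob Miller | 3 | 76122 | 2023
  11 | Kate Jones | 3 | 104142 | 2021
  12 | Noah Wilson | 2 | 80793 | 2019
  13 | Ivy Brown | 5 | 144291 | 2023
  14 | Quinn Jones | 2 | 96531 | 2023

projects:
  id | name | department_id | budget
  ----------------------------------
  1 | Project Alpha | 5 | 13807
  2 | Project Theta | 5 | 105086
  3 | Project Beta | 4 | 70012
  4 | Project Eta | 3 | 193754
SELECT name, hire_year FROM employees WHERE hire_year <= (SELECT MIN(hire_year) FROM employees)

Execution result:
name | hire_year
Ivy Johnson | 2015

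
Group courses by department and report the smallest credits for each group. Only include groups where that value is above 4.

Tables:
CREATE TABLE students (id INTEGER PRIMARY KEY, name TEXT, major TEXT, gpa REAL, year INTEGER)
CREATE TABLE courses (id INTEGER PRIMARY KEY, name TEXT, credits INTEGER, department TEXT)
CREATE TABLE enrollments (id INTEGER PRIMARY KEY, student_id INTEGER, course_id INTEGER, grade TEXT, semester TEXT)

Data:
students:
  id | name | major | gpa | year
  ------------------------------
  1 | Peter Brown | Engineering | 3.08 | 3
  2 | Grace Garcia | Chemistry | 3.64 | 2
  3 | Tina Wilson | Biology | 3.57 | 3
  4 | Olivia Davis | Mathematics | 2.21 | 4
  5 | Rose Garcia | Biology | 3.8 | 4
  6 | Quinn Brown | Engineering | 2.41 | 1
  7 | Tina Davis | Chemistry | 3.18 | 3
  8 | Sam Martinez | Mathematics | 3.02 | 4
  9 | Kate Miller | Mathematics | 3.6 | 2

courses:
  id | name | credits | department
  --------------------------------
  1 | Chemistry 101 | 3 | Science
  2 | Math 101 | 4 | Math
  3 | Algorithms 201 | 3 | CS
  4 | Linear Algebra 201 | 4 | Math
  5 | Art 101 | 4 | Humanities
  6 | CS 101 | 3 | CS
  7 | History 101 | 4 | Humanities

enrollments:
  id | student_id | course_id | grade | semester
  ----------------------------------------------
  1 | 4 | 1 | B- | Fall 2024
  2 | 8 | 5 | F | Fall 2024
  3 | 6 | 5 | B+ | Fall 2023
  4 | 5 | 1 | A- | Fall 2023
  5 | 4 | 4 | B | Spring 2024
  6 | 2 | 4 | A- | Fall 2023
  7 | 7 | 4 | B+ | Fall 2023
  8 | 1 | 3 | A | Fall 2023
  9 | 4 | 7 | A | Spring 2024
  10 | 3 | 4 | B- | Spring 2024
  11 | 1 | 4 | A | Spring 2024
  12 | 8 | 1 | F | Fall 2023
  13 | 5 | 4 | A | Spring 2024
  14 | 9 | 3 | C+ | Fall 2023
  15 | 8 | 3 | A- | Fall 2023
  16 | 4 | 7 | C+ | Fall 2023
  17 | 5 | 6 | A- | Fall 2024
SELECT department, MIN(credits) AS min_credits FROM courses GROUP BY department HAVING MIN(credits) > 4

Execution result:
(no rows)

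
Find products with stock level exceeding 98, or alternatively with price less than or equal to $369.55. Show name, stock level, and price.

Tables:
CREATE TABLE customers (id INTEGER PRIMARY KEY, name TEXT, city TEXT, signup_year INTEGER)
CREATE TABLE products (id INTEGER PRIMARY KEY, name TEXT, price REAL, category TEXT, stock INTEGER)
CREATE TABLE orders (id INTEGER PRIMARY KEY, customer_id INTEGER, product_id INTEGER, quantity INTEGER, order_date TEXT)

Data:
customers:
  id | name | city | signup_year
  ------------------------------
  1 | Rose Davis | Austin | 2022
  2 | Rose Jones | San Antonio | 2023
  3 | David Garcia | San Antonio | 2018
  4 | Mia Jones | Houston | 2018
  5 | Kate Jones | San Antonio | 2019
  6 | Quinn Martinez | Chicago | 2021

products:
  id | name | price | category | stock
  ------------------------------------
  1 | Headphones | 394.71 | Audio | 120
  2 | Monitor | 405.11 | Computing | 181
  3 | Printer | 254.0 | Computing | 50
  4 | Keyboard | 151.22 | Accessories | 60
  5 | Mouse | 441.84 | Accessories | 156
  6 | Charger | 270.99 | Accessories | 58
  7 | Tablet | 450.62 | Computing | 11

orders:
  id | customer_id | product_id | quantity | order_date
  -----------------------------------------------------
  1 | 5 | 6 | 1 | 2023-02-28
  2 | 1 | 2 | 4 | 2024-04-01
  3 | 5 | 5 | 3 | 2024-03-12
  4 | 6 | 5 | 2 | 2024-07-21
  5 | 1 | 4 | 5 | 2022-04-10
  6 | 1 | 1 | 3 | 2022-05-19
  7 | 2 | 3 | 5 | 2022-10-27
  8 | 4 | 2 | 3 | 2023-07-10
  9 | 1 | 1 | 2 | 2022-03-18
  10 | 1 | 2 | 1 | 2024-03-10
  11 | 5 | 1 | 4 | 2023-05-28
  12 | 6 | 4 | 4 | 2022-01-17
SELECT name, stock, price FROM products WHERE stock > 98 OR price <= 369.55

Execution result:
name | stock | price
Headphones | 120 | 394.71
Monitor | 181 | 405.11
Printer | 50 | 254.00
Keyboard | 60 | 151.22
Mouse | 156 | 441.84
Charger | 58 | 270.99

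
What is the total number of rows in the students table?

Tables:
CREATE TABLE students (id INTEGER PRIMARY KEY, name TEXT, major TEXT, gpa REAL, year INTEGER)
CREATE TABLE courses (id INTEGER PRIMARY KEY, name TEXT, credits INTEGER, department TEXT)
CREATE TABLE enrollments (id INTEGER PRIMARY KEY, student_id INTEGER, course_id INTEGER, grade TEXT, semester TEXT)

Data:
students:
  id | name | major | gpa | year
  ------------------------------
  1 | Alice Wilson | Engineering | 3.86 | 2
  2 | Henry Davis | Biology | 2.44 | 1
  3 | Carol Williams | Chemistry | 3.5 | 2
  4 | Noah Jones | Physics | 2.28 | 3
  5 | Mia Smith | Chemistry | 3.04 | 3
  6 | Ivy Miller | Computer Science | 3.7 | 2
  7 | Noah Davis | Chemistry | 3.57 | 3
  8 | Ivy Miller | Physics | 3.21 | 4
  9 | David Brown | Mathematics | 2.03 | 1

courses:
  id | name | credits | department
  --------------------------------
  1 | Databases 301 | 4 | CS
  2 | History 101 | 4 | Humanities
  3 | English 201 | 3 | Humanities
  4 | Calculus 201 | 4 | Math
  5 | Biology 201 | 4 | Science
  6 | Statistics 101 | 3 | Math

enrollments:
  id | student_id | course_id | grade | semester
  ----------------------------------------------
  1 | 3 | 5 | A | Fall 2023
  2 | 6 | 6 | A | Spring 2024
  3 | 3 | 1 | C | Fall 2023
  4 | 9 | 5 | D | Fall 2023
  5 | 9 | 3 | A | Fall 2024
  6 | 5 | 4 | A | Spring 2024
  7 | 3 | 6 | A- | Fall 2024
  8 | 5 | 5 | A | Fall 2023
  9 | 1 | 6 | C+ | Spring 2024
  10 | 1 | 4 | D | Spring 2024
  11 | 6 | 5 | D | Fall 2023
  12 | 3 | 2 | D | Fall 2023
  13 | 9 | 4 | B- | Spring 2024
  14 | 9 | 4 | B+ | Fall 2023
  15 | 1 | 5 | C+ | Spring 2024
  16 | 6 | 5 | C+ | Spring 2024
SELECT COUNT(*) FROM students

Execution result:
9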